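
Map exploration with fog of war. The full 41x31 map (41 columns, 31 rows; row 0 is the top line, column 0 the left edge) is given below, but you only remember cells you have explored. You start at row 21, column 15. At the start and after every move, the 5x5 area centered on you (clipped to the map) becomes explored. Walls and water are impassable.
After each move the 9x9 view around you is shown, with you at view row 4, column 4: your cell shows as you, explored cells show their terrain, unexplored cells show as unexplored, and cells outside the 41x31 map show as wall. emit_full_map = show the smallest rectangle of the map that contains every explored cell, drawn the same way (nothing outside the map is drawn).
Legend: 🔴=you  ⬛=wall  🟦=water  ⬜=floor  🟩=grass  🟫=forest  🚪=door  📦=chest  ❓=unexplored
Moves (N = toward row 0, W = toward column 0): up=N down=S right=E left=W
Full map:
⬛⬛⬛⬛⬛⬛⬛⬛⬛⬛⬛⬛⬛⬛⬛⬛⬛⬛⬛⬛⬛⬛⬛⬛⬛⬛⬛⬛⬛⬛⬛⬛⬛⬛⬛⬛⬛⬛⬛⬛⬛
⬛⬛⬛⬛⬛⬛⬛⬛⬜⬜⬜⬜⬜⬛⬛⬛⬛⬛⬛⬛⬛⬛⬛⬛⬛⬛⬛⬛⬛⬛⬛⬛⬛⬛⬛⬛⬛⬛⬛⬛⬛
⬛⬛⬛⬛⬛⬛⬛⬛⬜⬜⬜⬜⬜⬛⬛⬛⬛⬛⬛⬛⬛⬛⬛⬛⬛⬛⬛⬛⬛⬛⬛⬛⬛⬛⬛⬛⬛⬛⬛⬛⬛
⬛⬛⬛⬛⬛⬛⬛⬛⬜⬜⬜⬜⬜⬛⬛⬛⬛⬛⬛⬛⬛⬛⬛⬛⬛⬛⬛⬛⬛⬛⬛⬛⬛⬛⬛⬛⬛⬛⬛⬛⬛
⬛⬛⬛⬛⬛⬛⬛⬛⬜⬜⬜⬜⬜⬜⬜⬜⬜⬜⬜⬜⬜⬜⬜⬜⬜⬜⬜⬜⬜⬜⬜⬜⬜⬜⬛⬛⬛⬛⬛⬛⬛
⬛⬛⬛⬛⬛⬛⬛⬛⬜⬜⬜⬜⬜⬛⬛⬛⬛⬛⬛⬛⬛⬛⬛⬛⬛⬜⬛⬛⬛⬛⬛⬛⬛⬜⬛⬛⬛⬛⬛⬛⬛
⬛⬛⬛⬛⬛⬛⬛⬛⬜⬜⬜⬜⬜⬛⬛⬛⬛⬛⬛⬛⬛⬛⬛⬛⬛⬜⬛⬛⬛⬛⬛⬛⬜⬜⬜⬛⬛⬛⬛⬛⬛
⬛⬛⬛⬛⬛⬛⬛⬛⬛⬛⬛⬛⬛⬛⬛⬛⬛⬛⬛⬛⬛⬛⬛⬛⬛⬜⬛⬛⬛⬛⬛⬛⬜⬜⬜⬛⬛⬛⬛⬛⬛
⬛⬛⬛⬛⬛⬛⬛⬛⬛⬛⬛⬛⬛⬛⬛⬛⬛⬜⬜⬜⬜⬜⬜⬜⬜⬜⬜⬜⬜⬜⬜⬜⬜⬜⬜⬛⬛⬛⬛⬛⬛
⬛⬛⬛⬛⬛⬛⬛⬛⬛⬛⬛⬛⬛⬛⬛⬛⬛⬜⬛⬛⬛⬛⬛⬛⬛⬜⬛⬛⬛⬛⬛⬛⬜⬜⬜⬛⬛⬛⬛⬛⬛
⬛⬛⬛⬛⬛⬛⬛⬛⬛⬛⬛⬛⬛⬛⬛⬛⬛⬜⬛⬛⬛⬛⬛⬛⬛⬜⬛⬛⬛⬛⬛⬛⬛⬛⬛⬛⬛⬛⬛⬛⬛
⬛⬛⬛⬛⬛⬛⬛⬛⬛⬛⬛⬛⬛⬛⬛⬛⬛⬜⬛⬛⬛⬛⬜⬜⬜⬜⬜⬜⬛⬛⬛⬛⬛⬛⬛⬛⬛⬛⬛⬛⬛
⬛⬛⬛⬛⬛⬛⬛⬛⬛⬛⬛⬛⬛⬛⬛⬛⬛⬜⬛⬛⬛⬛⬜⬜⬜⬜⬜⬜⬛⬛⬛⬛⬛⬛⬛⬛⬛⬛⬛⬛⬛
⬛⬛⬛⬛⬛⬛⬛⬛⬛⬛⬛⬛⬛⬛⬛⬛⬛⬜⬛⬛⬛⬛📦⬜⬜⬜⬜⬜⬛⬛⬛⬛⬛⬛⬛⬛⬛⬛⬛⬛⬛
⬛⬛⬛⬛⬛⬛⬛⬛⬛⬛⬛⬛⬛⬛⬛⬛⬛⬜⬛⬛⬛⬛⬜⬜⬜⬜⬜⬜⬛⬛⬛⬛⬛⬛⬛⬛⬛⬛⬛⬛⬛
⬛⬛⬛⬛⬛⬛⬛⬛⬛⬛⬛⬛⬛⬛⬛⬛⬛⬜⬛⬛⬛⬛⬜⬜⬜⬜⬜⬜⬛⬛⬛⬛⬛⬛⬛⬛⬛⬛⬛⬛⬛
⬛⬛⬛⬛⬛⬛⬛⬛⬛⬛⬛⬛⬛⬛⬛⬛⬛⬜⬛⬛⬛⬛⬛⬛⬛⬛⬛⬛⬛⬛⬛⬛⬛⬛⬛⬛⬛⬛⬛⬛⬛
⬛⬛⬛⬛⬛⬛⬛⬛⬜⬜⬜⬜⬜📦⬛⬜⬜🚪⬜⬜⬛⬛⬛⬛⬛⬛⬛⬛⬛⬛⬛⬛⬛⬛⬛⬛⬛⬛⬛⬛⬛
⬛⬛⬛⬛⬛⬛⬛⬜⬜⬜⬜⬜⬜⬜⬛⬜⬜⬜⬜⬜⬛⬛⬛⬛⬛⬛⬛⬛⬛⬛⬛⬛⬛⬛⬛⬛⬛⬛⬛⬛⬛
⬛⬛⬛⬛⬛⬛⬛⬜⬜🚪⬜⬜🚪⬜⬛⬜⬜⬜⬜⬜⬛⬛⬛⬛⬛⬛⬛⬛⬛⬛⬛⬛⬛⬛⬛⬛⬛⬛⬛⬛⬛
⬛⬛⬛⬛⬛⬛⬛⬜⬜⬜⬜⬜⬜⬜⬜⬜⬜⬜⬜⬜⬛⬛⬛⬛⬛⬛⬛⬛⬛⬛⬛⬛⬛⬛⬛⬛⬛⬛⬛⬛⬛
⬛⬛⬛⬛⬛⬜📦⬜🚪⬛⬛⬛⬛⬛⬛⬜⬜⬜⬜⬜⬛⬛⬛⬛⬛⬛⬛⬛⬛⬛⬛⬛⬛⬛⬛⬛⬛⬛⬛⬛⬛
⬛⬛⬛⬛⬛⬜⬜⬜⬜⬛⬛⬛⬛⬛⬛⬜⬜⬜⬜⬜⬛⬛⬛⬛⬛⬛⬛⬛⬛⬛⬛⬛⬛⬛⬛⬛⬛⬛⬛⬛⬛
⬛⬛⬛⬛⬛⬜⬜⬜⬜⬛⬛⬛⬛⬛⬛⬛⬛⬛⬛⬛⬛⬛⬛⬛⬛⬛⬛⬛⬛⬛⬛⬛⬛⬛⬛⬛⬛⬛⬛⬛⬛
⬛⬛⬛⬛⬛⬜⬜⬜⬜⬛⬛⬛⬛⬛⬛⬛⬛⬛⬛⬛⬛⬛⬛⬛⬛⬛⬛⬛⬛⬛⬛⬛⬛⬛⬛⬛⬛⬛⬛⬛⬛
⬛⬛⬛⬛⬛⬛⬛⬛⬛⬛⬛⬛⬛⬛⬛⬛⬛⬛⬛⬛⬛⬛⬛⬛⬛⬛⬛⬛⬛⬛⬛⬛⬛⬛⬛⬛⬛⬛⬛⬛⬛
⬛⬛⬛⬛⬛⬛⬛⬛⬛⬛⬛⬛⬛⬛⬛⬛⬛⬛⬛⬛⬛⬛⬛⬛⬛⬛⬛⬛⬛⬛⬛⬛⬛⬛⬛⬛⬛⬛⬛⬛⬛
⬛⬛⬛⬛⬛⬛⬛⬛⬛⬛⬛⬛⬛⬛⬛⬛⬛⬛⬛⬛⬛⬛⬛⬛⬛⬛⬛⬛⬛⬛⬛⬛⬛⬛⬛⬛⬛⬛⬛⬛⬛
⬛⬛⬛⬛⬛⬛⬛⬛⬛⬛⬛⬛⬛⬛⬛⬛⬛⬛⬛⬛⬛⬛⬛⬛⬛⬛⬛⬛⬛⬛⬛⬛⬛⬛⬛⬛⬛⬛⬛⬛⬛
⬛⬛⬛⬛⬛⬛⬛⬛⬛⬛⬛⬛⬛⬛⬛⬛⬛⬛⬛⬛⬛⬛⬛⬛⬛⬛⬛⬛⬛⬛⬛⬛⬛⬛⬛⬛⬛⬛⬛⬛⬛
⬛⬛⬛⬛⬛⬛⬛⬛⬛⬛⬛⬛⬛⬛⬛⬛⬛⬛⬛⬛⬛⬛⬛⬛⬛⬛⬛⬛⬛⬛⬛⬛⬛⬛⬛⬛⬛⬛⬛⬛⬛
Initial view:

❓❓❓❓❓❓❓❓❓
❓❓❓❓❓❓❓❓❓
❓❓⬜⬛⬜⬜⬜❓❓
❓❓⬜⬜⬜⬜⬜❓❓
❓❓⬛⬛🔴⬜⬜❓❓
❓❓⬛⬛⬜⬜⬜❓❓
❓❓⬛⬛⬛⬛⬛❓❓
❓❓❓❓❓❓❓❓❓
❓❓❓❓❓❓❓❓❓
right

❓❓❓❓❓❓❓❓❓
❓❓❓❓❓❓❓❓❓
❓⬜⬛⬜⬜⬜⬜❓❓
❓⬜⬜⬜⬜⬜⬜❓❓
❓⬛⬛⬜🔴⬜⬜❓❓
❓⬛⬛⬜⬜⬜⬜❓❓
❓⬛⬛⬛⬛⬛⬛❓❓
❓❓❓❓❓❓❓❓❓
❓❓❓❓❓❓❓❓❓

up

❓❓❓❓❓❓❓❓❓
❓❓❓❓❓❓❓❓❓
❓❓⬛⬜⬜⬜⬜❓❓
❓⬜⬛⬜⬜⬜⬜❓❓
❓⬜⬜⬜🔴⬜⬜❓❓
❓⬛⬛⬜⬜⬜⬜❓❓
❓⬛⬛⬜⬜⬜⬜❓❓
❓⬛⬛⬛⬛⬛⬛❓❓
❓❓❓❓❓❓❓❓❓

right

❓❓❓❓❓❓❓❓❓
❓❓❓❓❓❓❓❓❓
❓⬛⬜⬜⬜⬜⬜❓❓
⬜⬛⬜⬜⬜⬜⬜❓❓
⬜⬜⬜⬜🔴⬜⬜❓❓
⬛⬛⬜⬜⬜⬜⬜❓❓
⬛⬛⬜⬜⬜⬜⬜❓❓
⬛⬛⬛⬛⬛⬛❓❓❓
❓❓❓❓❓❓❓❓❓

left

❓❓❓❓❓❓❓❓❓
❓❓❓❓❓❓❓❓❓
❓❓⬛⬜⬜⬜⬜⬜❓
❓⬜⬛⬜⬜⬜⬜⬜❓
❓⬜⬜⬜🔴⬜⬜⬜❓
❓⬛⬛⬜⬜⬜⬜⬜❓
❓⬛⬛⬜⬜⬜⬜⬜❓
❓⬛⬛⬛⬛⬛⬛❓❓
❓❓❓❓❓❓❓❓❓

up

❓❓❓❓❓❓❓❓❓
❓❓❓❓❓❓❓❓❓
❓❓⬛⬜⬜🚪⬜❓❓
❓❓⬛⬜⬜⬜⬜⬜❓
❓⬜⬛⬜🔴⬜⬜⬜❓
❓⬜⬜⬜⬜⬜⬜⬜❓
❓⬛⬛⬜⬜⬜⬜⬜❓
❓⬛⬛⬜⬜⬜⬜⬜❓
❓⬛⬛⬛⬛⬛⬛❓❓

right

❓❓❓❓❓❓❓❓❓
❓❓❓❓❓❓❓❓❓
❓⬛⬜⬜🚪⬜⬜❓❓
❓⬛⬜⬜⬜⬜⬜❓❓
⬜⬛⬜⬜🔴⬜⬜❓❓
⬜⬜⬜⬜⬜⬜⬜❓❓
⬛⬛⬜⬜⬜⬜⬜❓❓
⬛⬛⬜⬜⬜⬜⬜❓❓
⬛⬛⬛⬛⬛⬛❓❓❓

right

❓❓❓❓❓❓❓❓❓
❓❓❓❓❓❓❓❓❓
⬛⬜⬜🚪⬜⬜⬛❓❓
⬛⬜⬜⬜⬜⬜⬛❓❓
⬛⬜⬜⬜🔴⬜⬛❓❓
⬜⬜⬜⬜⬜⬜⬛❓❓
⬛⬜⬜⬜⬜⬜⬛❓❓
⬛⬜⬜⬜⬜⬜❓❓❓
⬛⬛⬛⬛⬛❓❓❓❓

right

❓❓❓❓❓❓❓❓❓
❓❓❓❓❓❓❓❓❓
⬜⬜🚪⬜⬜⬛⬛❓❓
⬜⬜⬜⬜⬜⬛⬛❓❓
⬜⬜⬜⬜🔴⬛⬛❓❓
⬜⬜⬜⬜⬜⬛⬛❓❓
⬜⬜⬜⬜⬜⬛⬛❓❓
⬜⬜⬜⬜⬜❓❓❓❓
⬛⬛⬛⬛❓❓❓❓❓

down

❓❓❓❓❓❓❓❓❓
⬜⬜🚪⬜⬜⬛⬛❓❓
⬜⬜⬜⬜⬜⬛⬛❓❓
⬜⬜⬜⬜⬜⬛⬛❓❓
⬜⬜⬜⬜🔴⬛⬛❓❓
⬜⬜⬜⬜⬜⬛⬛❓❓
⬜⬜⬜⬜⬜⬛⬛❓❓
⬛⬛⬛⬛❓❓❓❓❓
❓❓❓❓❓❓❓❓❓

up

❓❓❓❓❓❓❓❓❓
❓❓❓❓❓❓❓❓❓
⬜⬜🚪⬜⬜⬛⬛❓❓
⬜⬜⬜⬜⬜⬛⬛❓❓
⬜⬜⬜⬜🔴⬛⬛❓❓
⬜⬜⬜⬜⬜⬛⬛❓❓
⬜⬜⬜⬜⬜⬛⬛❓❓
⬜⬜⬜⬜⬜⬛⬛❓❓
⬛⬛⬛⬛❓❓❓❓❓

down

❓❓❓❓❓❓❓❓❓
⬜⬜🚪⬜⬜⬛⬛❓❓
⬜⬜⬜⬜⬜⬛⬛❓❓
⬜⬜⬜⬜⬜⬛⬛❓❓
⬜⬜⬜⬜🔴⬛⬛❓❓
⬜⬜⬜⬜⬜⬛⬛❓❓
⬜⬜⬜⬜⬜⬛⬛❓❓
⬛⬛⬛⬛❓❓❓❓❓
❓❓❓❓❓❓❓❓❓

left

❓❓❓❓❓❓❓❓❓
⬛⬜⬜🚪⬜⬜⬛⬛❓
⬛⬜⬜⬜⬜⬜⬛⬛❓
⬛⬜⬜⬜⬜⬜⬛⬛❓
⬜⬜⬜⬜🔴⬜⬛⬛❓
⬛⬜⬜⬜⬜⬜⬛⬛❓
⬛⬜⬜⬜⬜⬜⬛⬛❓
⬛⬛⬛⬛⬛❓❓❓❓
❓❓❓❓❓❓❓❓❓


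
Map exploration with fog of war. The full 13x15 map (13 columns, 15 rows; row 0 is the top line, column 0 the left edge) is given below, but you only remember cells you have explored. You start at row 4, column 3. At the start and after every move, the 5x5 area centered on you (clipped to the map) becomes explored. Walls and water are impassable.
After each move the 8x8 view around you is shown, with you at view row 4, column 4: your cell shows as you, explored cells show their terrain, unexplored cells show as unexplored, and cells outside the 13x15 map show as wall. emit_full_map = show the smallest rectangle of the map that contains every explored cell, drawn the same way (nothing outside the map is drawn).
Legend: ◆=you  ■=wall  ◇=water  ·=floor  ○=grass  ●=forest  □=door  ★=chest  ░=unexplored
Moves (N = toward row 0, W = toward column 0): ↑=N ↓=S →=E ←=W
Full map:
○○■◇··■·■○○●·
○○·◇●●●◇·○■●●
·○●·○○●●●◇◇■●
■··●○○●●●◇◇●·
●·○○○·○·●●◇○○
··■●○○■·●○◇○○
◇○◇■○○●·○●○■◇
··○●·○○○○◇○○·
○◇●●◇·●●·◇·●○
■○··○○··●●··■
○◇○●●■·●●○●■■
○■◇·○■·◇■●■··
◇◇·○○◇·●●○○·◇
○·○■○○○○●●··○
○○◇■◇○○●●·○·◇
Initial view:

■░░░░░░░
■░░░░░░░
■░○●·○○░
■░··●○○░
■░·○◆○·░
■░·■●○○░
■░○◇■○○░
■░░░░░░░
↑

■■■■■■■■
■░░░░░░░
■░○·◇●●░
■░○●·○○░
■░··◆○○░
■░·○○○·░
■░·■●○○░
■░○◇■○○░

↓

■░░░░░░░
■░○·◇●●░
■░○●·○○░
■░··●○○░
■░·○◆○·░
■░·■●○○░
■░○◇■○○░
■░░░░░░░

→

░░░░░░░░
░○·◇●●░░
░○●·○○●░
░··●○○●░
░·○○◆·○░
░·■●○○■░
░○◇■○○●░
░░░░░░░░

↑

■■■■■■■■
░░░░░░░░
░○·◇●●●░
░○●·○○●░
░··●◆○●░
░·○○○·○░
░·■●○○■░
░○◇■○○●░

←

■■■■■■■■
■░░░░░░░
■░○·◇●●●
■░○●·○○●
■░··◆○○●
■░·○○○·○
■░·■●○○■
■░○◇■○○●

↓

■░░░░░░░
■░○·◇●●●
■░○●·○○●
■░··●○○●
■░·○◆○·○
■░·■●○○■
■░○◇■○○●
■░░░░░░░

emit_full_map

○·◇●●●
○●·○○●
··●○○●
·○◆○·○
·■●○○■
○◇■○○●

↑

■■■■■■■■
■░░░░░░░
■░○·◇●●●
■░○●·○○●
■░··◆○○●
■░·○○○·○
■░·■●○○■
■░○◇■○○●

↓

■░░░░░░░
■░○·◇●●●
■░○●·○○●
■░··●○○●
■░·○◆○·○
■░·■●○○■
■░○◇■○○●
■░░░░░░░

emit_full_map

○·◇●●●
○●·○○●
··●○○●
·○◆○·○
·■●○○■
○◇■○○●


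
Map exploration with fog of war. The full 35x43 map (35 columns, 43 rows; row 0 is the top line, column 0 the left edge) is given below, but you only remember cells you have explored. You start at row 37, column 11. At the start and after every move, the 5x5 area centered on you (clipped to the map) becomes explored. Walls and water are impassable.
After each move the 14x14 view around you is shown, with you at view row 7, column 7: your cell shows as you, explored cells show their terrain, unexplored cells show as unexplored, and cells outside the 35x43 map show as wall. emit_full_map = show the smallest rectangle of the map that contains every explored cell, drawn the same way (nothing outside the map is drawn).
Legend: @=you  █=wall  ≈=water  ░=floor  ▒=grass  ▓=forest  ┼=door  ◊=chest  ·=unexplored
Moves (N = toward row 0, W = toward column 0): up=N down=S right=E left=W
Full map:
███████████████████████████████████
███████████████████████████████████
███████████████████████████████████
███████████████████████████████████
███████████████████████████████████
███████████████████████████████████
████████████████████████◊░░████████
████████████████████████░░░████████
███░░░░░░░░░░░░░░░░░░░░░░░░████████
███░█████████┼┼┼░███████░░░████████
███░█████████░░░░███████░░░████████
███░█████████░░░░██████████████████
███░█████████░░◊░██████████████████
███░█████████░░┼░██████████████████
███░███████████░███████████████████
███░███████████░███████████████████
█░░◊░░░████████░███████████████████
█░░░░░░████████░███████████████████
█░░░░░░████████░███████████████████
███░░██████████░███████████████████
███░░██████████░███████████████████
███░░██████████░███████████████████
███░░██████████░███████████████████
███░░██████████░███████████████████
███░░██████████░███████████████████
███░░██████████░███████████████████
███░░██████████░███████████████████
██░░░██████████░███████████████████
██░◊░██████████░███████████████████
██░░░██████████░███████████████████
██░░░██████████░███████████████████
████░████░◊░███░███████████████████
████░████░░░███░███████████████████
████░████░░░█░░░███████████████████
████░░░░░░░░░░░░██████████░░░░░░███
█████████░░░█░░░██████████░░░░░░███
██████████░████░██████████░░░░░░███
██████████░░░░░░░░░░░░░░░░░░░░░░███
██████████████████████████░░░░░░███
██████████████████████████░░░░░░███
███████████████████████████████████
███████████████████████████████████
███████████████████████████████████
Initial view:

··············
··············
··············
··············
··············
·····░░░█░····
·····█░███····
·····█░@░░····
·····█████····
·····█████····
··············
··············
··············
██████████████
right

··············
··············
··············
··············
··············
····░░░█░░····
····█░████····
····█░░@░░····
····██████····
····██████····
··············
··············
··············
██████████████

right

··············
··············
··············
··············
··············
···░░░█░░░····
···█░████░····
···█░░░@░░····
···███████····
···███████····
··············
··············
··············
██████████████

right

··············
··············
··············
··············
··············
··░░░█░░░█····
··█░████░█····
··█░░░░@░░····
··████████····
··████████····
··············
··············
··············
██████████████

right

··············
··············
··············
··············
··············
·░░░█░░░██····
·█░████░██····
·█░░░░░@░░····
·█████████····
·█████████····
··············
··············
··············
██████████████

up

··············
··············
··············
··············
··············
·····░░░██····
·░░░█░░░██····
·█░████@██····
·█░░░░░░░░····
·█████████····
·█████████····
··············
··············
··············

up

··············
··············
··············
··············
··············
·····░░░██····
·····░░░██····
·░░░█░░@██····
·█░████░██····
·█░░░░░░░░····
·█████████····
·█████████····
··············
··············

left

··············
··············
··············
··············
··············
·····█░░░██···
·····░░░░██···
··░░░█░@░██···
··█░████░██···
··█░░░░░░░░···
··█████████···
··█████████···
··············
··············

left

··············
··············
··············
··············
··············
·····░█░░░██··
·····░░░░░██··
···░░░█@░░██··
···█░████░██··
···█░░░░░░░░··
···█████████··
···█████████··
··············
··············

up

··············
··············
··············
··············
··············
·····░███░····
·····░█░░░██··
·····░░@░░██··
···░░░█░░░██··
···█░████░██··
···█░░░░░░░░··
···█████████··
···█████████··
··············

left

··············
··············
··············
··············
··············
·····░░███░···
·····░░█░░░██·
·····░░@░░░██·
····░░░█░░░██·
····█░████░██·
····█░░░░░░░░·
····█████████·
····█████████·
··············

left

··············
··············
··············
··············
··············
·····░░░███░··
·····░░░█░░░██
·····░░@░░░░██
·····░░░█░░░██
·····█░████░██
·····█░░░░░░░░
·····█████████
·····█████████
··············

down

··············
··············
··············
··············
·····░░░███░··
·····░░░█░░░██
·····░░░░░░░██
·····░░@█░░░██
·····█░████░██
·····█░░░░░░░░
·····█████████
·····█████████
··············
··············

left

··············
··············
··············
··············
······░░░███░·
·····█░░░█░░░█
·····░░░░░░░░█
·····█░@░█░░░█
·····██░████░█
·····██░░░░░░░
······████████
······████████
··············
··············

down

··············
··············
··············
······░░░███░·
·····█░░░█░░░█
·····░░░░░░░░█
·····█░░░█░░░█
·····██@████░█
·····██░░░░░░░
·····█████████
······████████
··············
··············
··············

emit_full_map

·░░░███░··
█░░░█░░░██
░░░░░░░░██
█░░░█░░░██
██@████░██
██░░░░░░░░
██████████
·█████████

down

··············
··············
······░░░███░·
·····█░░░█░░░█
·····░░░░░░░░█
·····█░░░█░░░█
·····██░████░█
·····██@░░░░░░
·····█████████
·····█████████
··············
··············
··············
██████████████

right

··············
··············
·····░░░███░··
····█░░░█░░░██
····░░░░░░░░██
····█░░░█░░░██
····██░████░██
····██░@░░░░░░
····██████████
····██████████
··············
··············
··············
██████████████

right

··············
··············
····░░░███░···
···█░░░█░░░██·
···░░░░░░░░██·
···█░░░█░░░██·
···██░████░██·
···██░░@░░░░░·
···██████████·
···██████████·
··············
··············
··············
██████████████

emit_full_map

·░░░███░··
█░░░█░░░██
░░░░░░░░██
█░░░█░░░██
██░████░██
██░░@░░░░░
██████████
██████████


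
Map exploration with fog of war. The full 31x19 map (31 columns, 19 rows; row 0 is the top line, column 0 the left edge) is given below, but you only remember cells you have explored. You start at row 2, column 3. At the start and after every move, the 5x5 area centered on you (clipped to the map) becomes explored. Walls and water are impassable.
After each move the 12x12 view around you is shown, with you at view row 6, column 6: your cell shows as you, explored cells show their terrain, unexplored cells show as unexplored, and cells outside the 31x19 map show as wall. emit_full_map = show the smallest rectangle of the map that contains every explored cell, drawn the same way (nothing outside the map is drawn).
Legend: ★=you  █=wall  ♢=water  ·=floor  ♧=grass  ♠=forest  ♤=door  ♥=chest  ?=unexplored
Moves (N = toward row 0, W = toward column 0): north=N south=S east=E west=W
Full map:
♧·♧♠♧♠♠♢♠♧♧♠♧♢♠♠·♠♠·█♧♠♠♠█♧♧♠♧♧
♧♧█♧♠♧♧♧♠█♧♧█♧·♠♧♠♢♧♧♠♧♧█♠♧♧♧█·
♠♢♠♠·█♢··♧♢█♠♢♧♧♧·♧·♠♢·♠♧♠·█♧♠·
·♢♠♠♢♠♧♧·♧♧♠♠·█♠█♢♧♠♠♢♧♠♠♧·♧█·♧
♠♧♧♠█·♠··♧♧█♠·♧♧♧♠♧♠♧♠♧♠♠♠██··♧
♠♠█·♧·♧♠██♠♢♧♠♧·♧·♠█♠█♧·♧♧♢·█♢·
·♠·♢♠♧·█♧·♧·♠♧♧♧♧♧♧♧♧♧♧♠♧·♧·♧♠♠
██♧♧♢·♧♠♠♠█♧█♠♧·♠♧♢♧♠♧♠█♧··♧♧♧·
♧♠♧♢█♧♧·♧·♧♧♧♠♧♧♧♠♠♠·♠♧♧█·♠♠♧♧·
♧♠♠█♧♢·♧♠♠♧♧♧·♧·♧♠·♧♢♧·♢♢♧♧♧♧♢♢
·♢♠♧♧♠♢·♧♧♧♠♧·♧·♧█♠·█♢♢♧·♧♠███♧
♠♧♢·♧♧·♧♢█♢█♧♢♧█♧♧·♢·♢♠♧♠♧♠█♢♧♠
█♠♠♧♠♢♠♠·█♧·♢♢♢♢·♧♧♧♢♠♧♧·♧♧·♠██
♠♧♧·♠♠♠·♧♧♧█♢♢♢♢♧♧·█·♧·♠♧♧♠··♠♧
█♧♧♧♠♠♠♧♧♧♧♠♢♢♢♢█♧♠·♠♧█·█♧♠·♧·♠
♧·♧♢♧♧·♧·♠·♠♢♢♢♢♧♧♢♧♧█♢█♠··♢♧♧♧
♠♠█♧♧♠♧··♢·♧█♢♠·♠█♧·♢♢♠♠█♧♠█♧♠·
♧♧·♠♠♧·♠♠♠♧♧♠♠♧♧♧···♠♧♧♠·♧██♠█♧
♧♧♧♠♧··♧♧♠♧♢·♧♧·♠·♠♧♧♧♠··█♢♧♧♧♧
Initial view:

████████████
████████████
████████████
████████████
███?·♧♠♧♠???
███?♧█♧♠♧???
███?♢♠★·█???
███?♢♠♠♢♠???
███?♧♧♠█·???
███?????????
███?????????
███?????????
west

████████████
████████████
████████████
████████████
████♧·♧♠♧♠??
████♧♧█♧♠♧??
████♠♢★♠·█??
████·♢♠♠♢♠??
████♠♧♧♠█·??
████????????
████????????
████????????

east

████████████
████████████
████████████
████████████
███♧·♧♠♧♠???
███♧♧█♧♠♧???
███♠♢♠★·█???
███·♢♠♠♢♠???
███♠♧♧♠█·???
███?????????
███?????????
███?????????

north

████████████
████████████
████████████
████████████
████████████
███♧·♧♠♧♠???
███♧♧█★♠♧???
███♠♢♠♠·█???
███·♢♠♠♢♠???
███♠♧♧♠█·???
███?????????
███?????????

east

████████████
████████████
████████████
████████████
████████████
██♧·♧♠♧♠♠???
██♧♧█♧★♧♧???
██♠♢♠♠·█♢???
██·♢♠♠♢♠♧???
██♠♧♧♠█·????
██??????????
██??????????

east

████████████
████████████
████████████
████████████
████████████
█♧·♧♠♧♠♠♢???
█♧♧█♧♠★♧♧???
█♠♢♠♠·█♢·???
█·♢♠♠♢♠♧♧???
█♠♧♧♠█·?????
█???????????
█???????????

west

████████████
████████████
████████████
████████████
████████████
██♧·♧♠♧♠♠♢??
██♧♧█♧★♧♧♧??
██♠♢♠♠·█♢·??
██·♢♠♠♢♠♧♧??
██♠♧♧♠█·????
██??????????
██??????????

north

████████████
████████████
████████████
████████████
████████████
████████████
██♧·♧♠★♠♠♢??
██♧♧█♧♠♧♧♧??
██♠♢♠♠·█♢·??
██·♢♠♠♢♠♧♧??
██♠♧♧♠█·????
██??????????

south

████████████
████████████
████████████
████████████
████████████
██♧·♧♠♧♠♠♢??
██♧♧█♧★♧♧♧??
██♠♢♠♠·█♢·??
██·♢♠♠♢♠♧♧??
██♠♧♧♠█·????
██??????????
██??????????

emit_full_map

♧·♧♠♧♠♠♢
♧♧█♧★♧♧♧
♠♢♠♠·█♢·
·♢♠♠♢♠♧♧
♠♧♧♠█·??

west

████████████
████████████
████████████
████████████
████████████
███♧·♧♠♧♠♠♢?
███♧♧█★♠♧♧♧?
███♠♢♠♠·█♢·?
███·♢♠♠♢♠♧♧?
███♠♧♧♠█·???
███?????????
███?????????

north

████████████
████████████
████████████
████████████
████████████
████████████
███♧·♧★♧♠♠♢?
███♧♧█♧♠♧♧♧?
███♠♢♠♠·█♢·?
███·♢♠♠♢♠♧♧?
███♠♧♧♠█·???
███?????????

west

████████████
████████████
████████████
████████████
████████████
████████████
████♧·★♠♧♠♠♢
████♧♧█♧♠♧♧♧
████♠♢♠♠·█♢·
████·♢♠♠♢♠♧♧
████♠♧♧♠█·??
████????????

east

████████████
████████████
████████████
████████████
████████████
████████████
███♧·♧★♧♠♠♢?
███♧♧█♧♠♧♧♧?
███♠♢♠♠·█♢·?
███·♢♠♠♢♠♧♧?
███♠♧♧♠█·???
███?????????

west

████████████
████████████
████████████
████████████
████████████
████████████
████♧·★♠♧♠♠♢
████♧♧█♧♠♧♧♧
████♠♢♠♠·█♢·
████·♢♠♠♢♠♧♧
████♠♧♧♠█·??
████????????


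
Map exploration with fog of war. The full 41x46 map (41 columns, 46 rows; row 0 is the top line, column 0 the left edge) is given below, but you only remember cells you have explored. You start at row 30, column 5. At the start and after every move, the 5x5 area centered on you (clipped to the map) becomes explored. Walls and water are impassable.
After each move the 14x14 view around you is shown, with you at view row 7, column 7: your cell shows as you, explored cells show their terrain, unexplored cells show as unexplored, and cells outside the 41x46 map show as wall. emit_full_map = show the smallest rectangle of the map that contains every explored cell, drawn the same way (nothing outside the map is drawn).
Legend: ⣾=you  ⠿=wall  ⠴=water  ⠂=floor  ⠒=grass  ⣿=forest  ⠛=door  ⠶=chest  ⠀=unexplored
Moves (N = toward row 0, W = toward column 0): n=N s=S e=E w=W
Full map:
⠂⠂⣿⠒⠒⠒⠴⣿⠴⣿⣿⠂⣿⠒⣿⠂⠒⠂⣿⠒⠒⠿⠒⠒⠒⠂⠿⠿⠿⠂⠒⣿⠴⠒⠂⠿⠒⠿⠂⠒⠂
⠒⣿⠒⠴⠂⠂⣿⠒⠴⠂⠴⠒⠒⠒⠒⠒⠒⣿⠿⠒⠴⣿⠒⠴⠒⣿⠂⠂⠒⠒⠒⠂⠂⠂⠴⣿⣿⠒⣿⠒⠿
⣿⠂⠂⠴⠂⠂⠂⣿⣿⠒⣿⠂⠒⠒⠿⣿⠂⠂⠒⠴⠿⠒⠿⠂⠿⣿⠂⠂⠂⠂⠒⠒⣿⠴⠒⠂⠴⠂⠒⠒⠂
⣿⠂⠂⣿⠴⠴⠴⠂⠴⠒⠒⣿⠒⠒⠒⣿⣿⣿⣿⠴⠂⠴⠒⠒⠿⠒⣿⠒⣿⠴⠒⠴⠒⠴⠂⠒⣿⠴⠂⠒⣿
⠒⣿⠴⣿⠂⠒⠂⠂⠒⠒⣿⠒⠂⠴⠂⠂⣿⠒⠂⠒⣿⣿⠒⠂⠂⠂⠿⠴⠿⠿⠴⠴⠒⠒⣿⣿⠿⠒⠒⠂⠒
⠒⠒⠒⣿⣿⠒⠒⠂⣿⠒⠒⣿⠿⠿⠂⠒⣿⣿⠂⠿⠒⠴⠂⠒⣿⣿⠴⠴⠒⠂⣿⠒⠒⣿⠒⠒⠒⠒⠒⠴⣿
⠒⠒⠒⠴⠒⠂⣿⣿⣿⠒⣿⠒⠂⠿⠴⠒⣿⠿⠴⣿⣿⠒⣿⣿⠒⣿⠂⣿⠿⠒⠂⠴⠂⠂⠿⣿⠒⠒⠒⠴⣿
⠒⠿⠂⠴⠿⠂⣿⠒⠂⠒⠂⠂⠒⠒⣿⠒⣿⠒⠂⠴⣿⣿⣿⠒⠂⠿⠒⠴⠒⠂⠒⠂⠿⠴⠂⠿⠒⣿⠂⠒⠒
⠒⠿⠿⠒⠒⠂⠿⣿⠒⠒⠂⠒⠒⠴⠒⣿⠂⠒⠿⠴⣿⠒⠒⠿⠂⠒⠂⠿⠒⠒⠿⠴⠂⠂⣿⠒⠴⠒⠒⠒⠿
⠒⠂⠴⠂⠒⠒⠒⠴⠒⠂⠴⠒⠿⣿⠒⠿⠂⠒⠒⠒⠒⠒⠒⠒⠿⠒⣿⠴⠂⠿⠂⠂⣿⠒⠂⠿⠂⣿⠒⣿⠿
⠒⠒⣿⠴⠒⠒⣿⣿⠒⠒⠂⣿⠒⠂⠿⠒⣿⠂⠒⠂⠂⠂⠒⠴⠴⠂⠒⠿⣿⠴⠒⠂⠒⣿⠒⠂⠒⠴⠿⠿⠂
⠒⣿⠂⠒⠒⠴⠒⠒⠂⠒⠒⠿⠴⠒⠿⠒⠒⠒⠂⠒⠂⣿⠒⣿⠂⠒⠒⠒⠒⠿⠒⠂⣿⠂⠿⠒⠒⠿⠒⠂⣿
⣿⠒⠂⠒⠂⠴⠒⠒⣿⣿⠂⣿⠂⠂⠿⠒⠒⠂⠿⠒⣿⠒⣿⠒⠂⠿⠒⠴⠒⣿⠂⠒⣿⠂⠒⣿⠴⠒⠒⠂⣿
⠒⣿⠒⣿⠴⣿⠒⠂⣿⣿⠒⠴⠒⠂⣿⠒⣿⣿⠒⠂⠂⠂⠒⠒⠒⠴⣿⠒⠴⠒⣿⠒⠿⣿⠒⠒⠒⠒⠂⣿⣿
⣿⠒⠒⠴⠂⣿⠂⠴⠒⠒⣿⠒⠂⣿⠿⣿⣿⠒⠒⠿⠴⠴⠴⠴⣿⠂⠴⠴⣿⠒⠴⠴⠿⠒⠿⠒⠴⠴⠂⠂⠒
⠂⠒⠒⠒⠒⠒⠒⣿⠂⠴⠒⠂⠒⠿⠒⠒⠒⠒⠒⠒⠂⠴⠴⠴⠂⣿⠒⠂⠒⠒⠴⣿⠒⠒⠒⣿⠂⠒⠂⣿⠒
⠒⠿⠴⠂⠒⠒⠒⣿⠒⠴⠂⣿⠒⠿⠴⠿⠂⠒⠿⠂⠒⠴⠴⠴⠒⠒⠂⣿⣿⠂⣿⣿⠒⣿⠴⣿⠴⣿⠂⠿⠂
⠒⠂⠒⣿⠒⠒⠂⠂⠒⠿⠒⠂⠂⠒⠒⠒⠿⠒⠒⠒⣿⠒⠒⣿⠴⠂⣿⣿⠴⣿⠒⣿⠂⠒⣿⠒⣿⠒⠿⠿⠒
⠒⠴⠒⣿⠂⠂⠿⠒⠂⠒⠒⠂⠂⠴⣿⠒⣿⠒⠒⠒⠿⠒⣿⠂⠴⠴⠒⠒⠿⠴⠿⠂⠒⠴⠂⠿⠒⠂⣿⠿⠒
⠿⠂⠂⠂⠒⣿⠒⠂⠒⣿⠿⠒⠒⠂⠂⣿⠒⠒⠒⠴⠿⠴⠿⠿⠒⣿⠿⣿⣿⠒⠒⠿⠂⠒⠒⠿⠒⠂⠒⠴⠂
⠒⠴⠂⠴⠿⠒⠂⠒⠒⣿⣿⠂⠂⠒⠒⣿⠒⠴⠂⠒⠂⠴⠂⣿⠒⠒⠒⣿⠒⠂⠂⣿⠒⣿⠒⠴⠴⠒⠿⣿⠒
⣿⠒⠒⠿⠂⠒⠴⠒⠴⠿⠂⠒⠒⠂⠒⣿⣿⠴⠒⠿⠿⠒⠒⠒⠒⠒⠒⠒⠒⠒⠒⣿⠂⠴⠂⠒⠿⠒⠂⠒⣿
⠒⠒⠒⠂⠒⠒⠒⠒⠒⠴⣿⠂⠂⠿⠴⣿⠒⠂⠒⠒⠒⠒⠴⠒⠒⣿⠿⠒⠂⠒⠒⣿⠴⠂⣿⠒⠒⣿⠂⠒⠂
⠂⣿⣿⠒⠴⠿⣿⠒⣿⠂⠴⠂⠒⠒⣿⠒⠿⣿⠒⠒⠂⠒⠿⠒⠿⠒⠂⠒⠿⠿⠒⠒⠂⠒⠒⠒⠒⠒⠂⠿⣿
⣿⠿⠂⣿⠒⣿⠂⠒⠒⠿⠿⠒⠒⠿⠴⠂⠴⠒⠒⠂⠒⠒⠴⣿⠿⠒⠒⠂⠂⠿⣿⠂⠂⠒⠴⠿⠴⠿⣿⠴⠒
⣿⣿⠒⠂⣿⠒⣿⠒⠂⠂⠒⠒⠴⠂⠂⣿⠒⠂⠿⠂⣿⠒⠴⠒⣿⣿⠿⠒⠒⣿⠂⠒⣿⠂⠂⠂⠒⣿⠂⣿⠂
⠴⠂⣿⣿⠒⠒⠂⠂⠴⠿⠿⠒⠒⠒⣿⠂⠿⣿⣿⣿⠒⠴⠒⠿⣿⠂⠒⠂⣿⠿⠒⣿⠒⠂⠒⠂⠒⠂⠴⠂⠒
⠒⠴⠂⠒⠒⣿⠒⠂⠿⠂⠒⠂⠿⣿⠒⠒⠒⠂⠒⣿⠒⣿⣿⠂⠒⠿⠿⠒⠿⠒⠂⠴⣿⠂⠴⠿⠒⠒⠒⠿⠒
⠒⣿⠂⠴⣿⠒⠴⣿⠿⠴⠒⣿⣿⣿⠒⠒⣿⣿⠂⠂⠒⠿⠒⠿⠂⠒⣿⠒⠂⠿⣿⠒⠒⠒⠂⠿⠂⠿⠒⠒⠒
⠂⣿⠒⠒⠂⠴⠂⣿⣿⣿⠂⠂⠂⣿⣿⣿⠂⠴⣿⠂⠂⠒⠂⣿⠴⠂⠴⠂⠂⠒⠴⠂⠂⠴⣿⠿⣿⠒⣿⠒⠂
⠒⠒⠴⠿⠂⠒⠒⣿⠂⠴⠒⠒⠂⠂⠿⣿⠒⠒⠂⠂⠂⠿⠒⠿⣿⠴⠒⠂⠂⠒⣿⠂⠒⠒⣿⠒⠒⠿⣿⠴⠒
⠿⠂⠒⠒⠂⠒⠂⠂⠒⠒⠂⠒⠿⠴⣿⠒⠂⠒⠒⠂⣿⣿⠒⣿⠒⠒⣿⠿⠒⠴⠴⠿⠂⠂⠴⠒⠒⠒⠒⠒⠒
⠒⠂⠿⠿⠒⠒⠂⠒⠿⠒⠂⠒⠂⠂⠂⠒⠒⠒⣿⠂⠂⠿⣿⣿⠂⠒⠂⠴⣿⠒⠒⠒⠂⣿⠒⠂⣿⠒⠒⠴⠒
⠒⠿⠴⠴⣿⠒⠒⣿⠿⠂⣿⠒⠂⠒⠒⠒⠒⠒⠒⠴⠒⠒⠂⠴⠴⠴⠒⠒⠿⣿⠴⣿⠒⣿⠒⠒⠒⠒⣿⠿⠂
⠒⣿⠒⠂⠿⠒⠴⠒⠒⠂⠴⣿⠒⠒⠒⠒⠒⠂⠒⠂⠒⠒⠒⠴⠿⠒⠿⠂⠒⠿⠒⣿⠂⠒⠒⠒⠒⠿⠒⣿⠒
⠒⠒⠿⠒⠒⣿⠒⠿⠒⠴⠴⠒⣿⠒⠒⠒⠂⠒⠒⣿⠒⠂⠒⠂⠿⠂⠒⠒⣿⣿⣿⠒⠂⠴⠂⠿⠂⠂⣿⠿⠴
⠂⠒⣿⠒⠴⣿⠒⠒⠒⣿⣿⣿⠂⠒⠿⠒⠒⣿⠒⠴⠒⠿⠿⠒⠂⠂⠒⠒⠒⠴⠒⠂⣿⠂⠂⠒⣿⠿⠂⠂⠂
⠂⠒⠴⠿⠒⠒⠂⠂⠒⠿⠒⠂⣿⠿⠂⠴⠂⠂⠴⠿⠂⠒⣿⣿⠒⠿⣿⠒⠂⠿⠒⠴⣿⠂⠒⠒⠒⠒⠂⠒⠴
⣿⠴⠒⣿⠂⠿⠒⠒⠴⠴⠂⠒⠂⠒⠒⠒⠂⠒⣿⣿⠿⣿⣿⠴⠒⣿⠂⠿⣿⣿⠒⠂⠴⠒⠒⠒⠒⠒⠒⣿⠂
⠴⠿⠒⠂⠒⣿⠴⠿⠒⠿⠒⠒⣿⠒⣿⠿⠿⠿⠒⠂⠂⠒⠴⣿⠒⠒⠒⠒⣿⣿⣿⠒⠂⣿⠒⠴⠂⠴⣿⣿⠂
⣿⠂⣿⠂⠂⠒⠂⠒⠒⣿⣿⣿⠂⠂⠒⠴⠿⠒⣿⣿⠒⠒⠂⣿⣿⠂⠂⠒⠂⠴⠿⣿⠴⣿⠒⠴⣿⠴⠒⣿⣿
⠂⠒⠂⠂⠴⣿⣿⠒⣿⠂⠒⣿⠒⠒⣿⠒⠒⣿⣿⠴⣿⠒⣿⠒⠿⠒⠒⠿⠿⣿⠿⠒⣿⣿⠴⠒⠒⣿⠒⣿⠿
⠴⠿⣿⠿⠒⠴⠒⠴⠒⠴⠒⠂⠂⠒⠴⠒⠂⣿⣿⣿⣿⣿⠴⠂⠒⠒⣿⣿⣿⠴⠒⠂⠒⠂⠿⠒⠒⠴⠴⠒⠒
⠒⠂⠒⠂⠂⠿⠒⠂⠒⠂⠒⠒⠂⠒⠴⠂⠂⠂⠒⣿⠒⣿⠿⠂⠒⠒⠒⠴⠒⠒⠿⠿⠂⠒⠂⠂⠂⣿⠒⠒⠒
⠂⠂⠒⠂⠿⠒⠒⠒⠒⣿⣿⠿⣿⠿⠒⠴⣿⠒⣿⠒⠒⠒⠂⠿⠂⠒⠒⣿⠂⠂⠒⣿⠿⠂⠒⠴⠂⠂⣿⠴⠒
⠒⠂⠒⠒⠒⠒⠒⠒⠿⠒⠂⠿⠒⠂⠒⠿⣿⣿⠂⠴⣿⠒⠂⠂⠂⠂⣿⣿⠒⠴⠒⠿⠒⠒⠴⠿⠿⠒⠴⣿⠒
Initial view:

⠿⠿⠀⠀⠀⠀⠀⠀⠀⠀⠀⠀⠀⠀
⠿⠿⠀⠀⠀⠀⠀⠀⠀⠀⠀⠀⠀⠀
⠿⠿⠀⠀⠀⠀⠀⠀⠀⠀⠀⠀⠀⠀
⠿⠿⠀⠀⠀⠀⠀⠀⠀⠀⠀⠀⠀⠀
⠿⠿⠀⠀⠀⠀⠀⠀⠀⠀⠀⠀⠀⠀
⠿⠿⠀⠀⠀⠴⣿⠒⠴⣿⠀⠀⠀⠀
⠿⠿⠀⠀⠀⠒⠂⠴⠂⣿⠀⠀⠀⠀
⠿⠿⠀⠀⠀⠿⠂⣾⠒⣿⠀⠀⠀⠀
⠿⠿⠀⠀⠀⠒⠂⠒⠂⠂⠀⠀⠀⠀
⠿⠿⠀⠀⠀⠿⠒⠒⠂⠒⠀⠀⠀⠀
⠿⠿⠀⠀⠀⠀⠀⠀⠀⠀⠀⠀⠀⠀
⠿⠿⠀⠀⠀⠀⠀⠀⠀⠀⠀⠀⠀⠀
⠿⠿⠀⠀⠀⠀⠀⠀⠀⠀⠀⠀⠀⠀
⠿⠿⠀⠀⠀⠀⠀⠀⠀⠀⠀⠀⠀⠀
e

⠿⠀⠀⠀⠀⠀⠀⠀⠀⠀⠀⠀⠀⠀
⠿⠀⠀⠀⠀⠀⠀⠀⠀⠀⠀⠀⠀⠀
⠿⠀⠀⠀⠀⠀⠀⠀⠀⠀⠀⠀⠀⠀
⠿⠀⠀⠀⠀⠀⠀⠀⠀⠀⠀⠀⠀⠀
⠿⠀⠀⠀⠀⠀⠀⠀⠀⠀⠀⠀⠀⠀
⠿⠀⠀⠀⠴⣿⠒⠴⣿⠿⠀⠀⠀⠀
⠿⠀⠀⠀⠒⠂⠴⠂⣿⣿⠀⠀⠀⠀
⠿⠀⠀⠀⠿⠂⠒⣾⣿⠂⠀⠀⠀⠀
⠿⠀⠀⠀⠒⠂⠒⠂⠂⠒⠀⠀⠀⠀
⠿⠀⠀⠀⠿⠒⠒⠂⠒⠿⠀⠀⠀⠀
⠿⠀⠀⠀⠀⠀⠀⠀⠀⠀⠀⠀⠀⠀
⠿⠀⠀⠀⠀⠀⠀⠀⠀⠀⠀⠀⠀⠀
⠿⠀⠀⠀⠀⠀⠀⠀⠀⠀⠀⠀⠀⠀
⠿⠀⠀⠀⠀⠀⠀⠀⠀⠀⠀⠀⠀⠀

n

⠿⠀⠀⠀⠀⠀⠀⠀⠀⠀⠀⠀⠀⠀
⠿⠀⠀⠀⠀⠀⠀⠀⠀⠀⠀⠀⠀⠀
⠿⠀⠀⠀⠀⠀⠀⠀⠀⠀⠀⠀⠀⠀
⠿⠀⠀⠀⠀⠀⠀⠀⠀⠀⠀⠀⠀⠀
⠿⠀⠀⠀⠀⠀⠀⠀⠀⠀⠀⠀⠀⠀
⠿⠀⠀⠀⠀⠒⣿⠒⠂⠿⠀⠀⠀⠀
⠿⠀⠀⠀⠴⣿⠒⠴⣿⠿⠀⠀⠀⠀
⠿⠀⠀⠀⠒⠂⠴⣾⣿⣿⠀⠀⠀⠀
⠿⠀⠀⠀⠿⠂⠒⠒⣿⠂⠀⠀⠀⠀
⠿⠀⠀⠀⠒⠂⠒⠂⠂⠒⠀⠀⠀⠀
⠿⠀⠀⠀⠿⠒⠒⠂⠒⠿⠀⠀⠀⠀
⠿⠀⠀⠀⠀⠀⠀⠀⠀⠀⠀⠀⠀⠀
⠿⠀⠀⠀⠀⠀⠀⠀⠀⠀⠀⠀⠀⠀
⠿⠀⠀⠀⠀⠀⠀⠀⠀⠀⠀⠀⠀⠀

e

⠀⠀⠀⠀⠀⠀⠀⠀⠀⠀⠀⠀⠀⠀
⠀⠀⠀⠀⠀⠀⠀⠀⠀⠀⠀⠀⠀⠀
⠀⠀⠀⠀⠀⠀⠀⠀⠀⠀⠀⠀⠀⠀
⠀⠀⠀⠀⠀⠀⠀⠀⠀⠀⠀⠀⠀⠀
⠀⠀⠀⠀⠀⠀⠀⠀⠀⠀⠀⠀⠀⠀
⠀⠀⠀⠀⠒⣿⠒⠂⠿⠂⠀⠀⠀⠀
⠀⠀⠀⠴⣿⠒⠴⣿⠿⠴⠀⠀⠀⠀
⠀⠀⠀⠒⠂⠴⠂⣾⣿⣿⠀⠀⠀⠀
⠀⠀⠀⠿⠂⠒⠒⣿⠂⠴⠀⠀⠀⠀
⠀⠀⠀⠒⠂⠒⠂⠂⠒⠒⠀⠀⠀⠀
⠀⠀⠀⠿⠒⠒⠂⠒⠿⠀⠀⠀⠀⠀
⠀⠀⠀⠀⠀⠀⠀⠀⠀⠀⠀⠀⠀⠀
⠀⠀⠀⠀⠀⠀⠀⠀⠀⠀⠀⠀⠀⠀
⠀⠀⠀⠀⠀⠀⠀⠀⠀⠀⠀⠀⠀⠀

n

⠀⠀⠀⠀⠀⠀⠀⠀⠀⠀⠀⠀⠀⠀
⠀⠀⠀⠀⠀⠀⠀⠀⠀⠀⠀⠀⠀⠀
⠀⠀⠀⠀⠀⠀⠀⠀⠀⠀⠀⠀⠀⠀
⠀⠀⠀⠀⠀⠀⠀⠀⠀⠀⠀⠀⠀⠀
⠀⠀⠀⠀⠀⠀⠀⠀⠀⠀⠀⠀⠀⠀
⠀⠀⠀⠀⠀⠒⠂⠂⠴⠿⠀⠀⠀⠀
⠀⠀⠀⠀⠒⣿⠒⠂⠿⠂⠀⠀⠀⠀
⠀⠀⠀⠴⣿⠒⠴⣾⠿⠴⠀⠀⠀⠀
⠀⠀⠀⠒⠂⠴⠂⣿⣿⣿⠀⠀⠀⠀
⠀⠀⠀⠿⠂⠒⠒⣿⠂⠴⠀⠀⠀⠀
⠀⠀⠀⠒⠂⠒⠂⠂⠒⠒⠀⠀⠀⠀
⠀⠀⠀⠿⠒⠒⠂⠒⠿⠀⠀⠀⠀⠀
⠀⠀⠀⠀⠀⠀⠀⠀⠀⠀⠀⠀⠀⠀
⠀⠀⠀⠀⠀⠀⠀⠀⠀⠀⠀⠀⠀⠀

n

⠀⠀⠀⠀⠀⠀⠀⠀⠀⠀⠀⠀⠀⠀
⠀⠀⠀⠀⠀⠀⠀⠀⠀⠀⠀⠀⠀⠀
⠀⠀⠀⠀⠀⠀⠀⠀⠀⠀⠀⠀⠀⠀
⠀⠀⠀⠀⠀⠀⠀⠀⠀⠀⠀⠀⠀⠀
⠀⠀⠀⠀⠀⠀⠀⠀⠀⠀⠀⠀⠀⠀
⠀⠀⠀⠀⠀⠒⣿⠒⠂⠂⠀⠀⠀⠀
⠀⠀⠀⠀⠀⠒⠂⠂⠴⠿⠀⠀⠀⠀
⠀⠀⠀⠀⠒⣿⠒⣾⠿⠂⠀⠀⠀⠀
⠀⠀⠀⠴⣿⠒⠴⣿⠿⠴⠀⠀⠀⠀
⠀⠀⠀⠒⠂⠴⠂⣿⣿⣿⠀⠀⠀⠀
⠀⠀⠀⠿⠂⠒⠒⣿⠂⠴⠀⠀⠀⠀
⠀⠀⠀⠒⠂⠒⠂⠂⠒⠒⠀⠀⠀⠀
⠀⠀⠀⠿⠒⠒⠂⠒⠿⠀⠀⠀⠀⠀
⠀⠀⠀⠀⠀⠀⠀⠀⠀⠀⠀⠀⠀⠀

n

⠀⠀⠀⠀⠀⠀⠀⠀⠀⠀⠀⠀⠀⠀
⠀⠀⠀⠀⠀⠀⠀⠀⠀⠀⠀⠀⠀⠀
⠀⠀⠀⠀⠀⠀⠀⠀⠀⠀⠀⠀⠀⠀
⠀⠀⠀⠀⠀⠀⠀⠀⠀⠀⠀⠀⠀⠀
⠀⠀⠀⠀⠀⠀⠀⠀⠀⠀⠀⠀⠀⠀
⠀⠀⠀⠀⠀⣿⠂⠒⠒⠿⠀⠀⠀⠀
⠀⠀⠀⠀⠀⠒⣿⠒⠂⠂⠀⠀⠀⠀
⠀⠀⠀⠀⠀⠒⠂⣾⠴⠿⠀⠀⠀⠀
⠀⠀⠀⠀⠒⣿⠒⠂⠿⠂⠀⠀⠀⠀
⠀⠀⠀⠴⣿⠒⠴⣿⠿⠴⠀⠀⠀⠀
⠀⠀⠀⠒⠂⠴⠂⣿⣿⣿⠀⠀⠀⠀
⠀⠀⠀⠿⠂⠒⠒⣿⠂⠴⠀⠀⠀⠀
⠀⠀⠀⠒⠂⠒⠂⠂⠒⠒⠀⠀⠀⠀
⠀⠀⠀⠿⠒⠒⠂⠒⠿⠀⠀⠀⠀⠀

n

⠀⠀⠀⠀⠀⠀⠀⠀⠀⠀⠀⠀⠀⠀
⠀⠀⠀⠀⠀⠀⠀⠀⠀⠀⠀⠀⠀⠀
⠀⠀⠀⠀⠀⠀⠀⠀⠀⠀⠀⠀⠀⠀
⠀⠀⠀⠀⠀⠀⠀⠀⠀⠀⠀⠀⠀⠀
⠀⠀⠀⠀⠀⠀⠀⠀⠀⠀⠀⠀⠀⠀
⠀⠀⠀⠀⠀⠿⣿⠒⣿⠂⠀⠀⠀⠀
⠀⠀⠀⠀⠀⣿⠂⠒⠒⠿⠀⠀⠀⠀
⠀⠀⠀⠀⠀⠒⣿⣾⠂⠂⠀⠀⠀⠀
⠀⠀⠀⠀⠀⠒⠂⠂⠴⠿⠀⠀⠀⠀
⠀⠀⠀⠀⠒⣿⠒⠂⠿⠂⠀⠀⠀⠀
⠀⠀⠀⠴⣿⠒⠴⣿⠿⠴⠀⠀⠀⠀
⠀⠀⠀⠒⠂⠴⠂⣿⣿⣿⠀⠀⠀⠀
⠀⠀⠀⠿⠂⠒⠒⣿⠂⠴⠀⠀⠀⠀
⠀⠀⠀⠒⠂⠒⠂⠂⠒⠒⠀⠀⠀⠀

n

⠀⠀⠀⠀⠀⠀⠀⠀⠀⠀⠀⠀⠀⠀
⠀⠀⠀⠀⠀⠀⠀⠀⠀⠀⠀⠀⠀⠀
⠀⠀⠀⠀⠀⠀⠀⠀⠀⠀⠀⠀⠀⠀
⠀⠀⠀⠀⠀⠀⠀⠀⠀⠀⠀⠀⠀⠀
⠀⠀⠀⠀⠀⠀⠀⠀⠀⠀⠀⠀⠀⠀
⠀⠀⠀⠀⠀⠒⠒⠒⠒⠴⠀⠀⠀⠀
⠀⠀⠀⠀⠀⠿⣿⠒⣿⠂⠀⠀⠀⠀
⠀⠀⠀⠀⠀⣿⠂⣾⠒⠿⠀⠀⠀⠀
⠀⠀⠀⠀⠀⠒⣿⠒⠂⠂⠀⠀⠀⠀
⠀⠀⠀⠀⠀⠒⠂⠂⠴⠿⠀⠀⠀⠀
⠀⠀⠀⠀⠒⣿⠒⠂⠿⠂⠀⠀⠀⠀
⠀⠀⠀⠴⣿⠒⠴⣿⠿⠴⠀⠀⠀⠀
⠀⠀⠀⠒⠂⠴⠂⣿⣿⣿⠀⠀⠀⠀
⠀⠀⠀⠿⠂⠒⠒⣿⠂⠴⠀⠀⠀⠀

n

⠀⠀⠀⠀⠀⠀⠀⠀⠀⠀⠀⠀⠀⠀
⠀⠀⠀⠀⠀⠀⠀⠀⠀⠀⠀⠀⠀⠀
⠀⠀⠀⠀⠀⠀⠀⠀⠀⠀⠀⠀⠀⠀
⠀⠀⠀⠀⠀⠀⠀⠀⠀⠀⠀⠀⠀⠀
⠀⠀⠀⠀⠀⠀⠀⠀⠀⠀⠀⠀⠀⠀
⠀⠀⠀⠀⠀⠒⠴⠒⠴⠿⠀⠀⠀⠀
⠀⠀⠀⠀⠀⠒⠒⠒⠒⠴⠀⠀⠀⠀
⠀⠀⠀⠀⠀⠿⣿⣾⣿⠂⠀⠀⠀⠀
⠀⠀⠀⠀⠀⣿⠂⠒⠒⠿⠀⠀⠀⠀
⠀⠀⠀⠀⠀⠒⣿⠒⠂⠂⠀⠀⠀⠀
⠀⠀⠀⠀⠀⠒⠂⠂⠴⠿⠀⠀⠀⠀
⠀⠀⠀⠀⠒⣿⠒⠂⠿⠂⠀⠀⠀⠀
⠀⠀⠀⠴⣿⠒⠴⣿⠿⠴⠀⠀⠀⠀
⠀⠀⠀⠒⠂⠴⠂⣿⣿⣿⠀⠀⠀⠀

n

⠀⠀⠀⠀⠀⠀⠀⠀⠀⠀⠀⠀⠀⠀
⠀⠀⠀⠀⠀⠀⠀⠀⠀⠀⠀⠀⠀⠀
⠀⠀⠀⠀⠀⠀⠀⠀⠀⠀⠀⠀⠀⠀
⠀⠀⠀⠀⠀⠀⠀⠀⠀⠀⠀⠀⠀⠀
⠀⠀⠀⠀⠀⠀⠀⠀⠀⠀⠀⠀⠀⠀
⠀⠀⠀⠀⠀⠒⠂⠒⠒⣿⠀⠀⠀⠀
⠀⠀⠀⠀⠀⠒⠴⠒⠴⠿⠀⠀⠀⠀
⠀⠀⠀⠀⠀⠒⠒⣾⠒⠴⠀⠀⠀⠀
⠀⠀⠀⠀⠀⠿⣿⠒⣿⠂⠀⠀⠀⠀
⠀⠀⠀⠀⠀⣿⠂⠒⠒⠿⠀⠀⠀⠀
⠀⠀⠀⠀⠀⠒⣿⠒⠂⠂⠀⠀⠀⠀
⠀⠀⠀⠀⠀⠒⠂⠂⠴⠿⠀⠀⠀⠀
⠀⠀⠀⠀⠒⣿⠒⠂⠿⠂⠀⠀⠀⠀
⠀⠀⠀⠴⣿⠒⠴⣿⠿⠴⠀⠀⠀⠀

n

⠀⠀⠀⠀⠀⠀⠀⠀⠀⠀⠀⠀⠀⠀
⠀⠀⠀⠀⠀⠀⠀⠀⠀⠀⠀⠀⠀⠀
⠀⠀⠀⠀⠀⠀⠀⠀⠀⠀⠀⠀⠀⠀
⠀⠀⠀⠀⠀⠀⠀⠀⠀⠀⠀⠀⠀⠀
⠀⠀⠀⠀⠀⠀⠀⠀⠀⠀⠀⠀⠀⠀
⠀⠀⠀⠀⠀⣿⠒⠂⠒⣿⠀⠀⠀⠀
⠀⠀⠀⠀⠀⠒⠂⠒⠒⣿⠀⠀⠀⠀
⠀⠀⠀⠀⠀⠒⠴⣾⠴⠿⠀⠀⠀⠀
⠀⠀⠀⠀⠀⠒⠒⠒⠒⠴⠀⠀⠀⠀
⠀⠀⠀⠀⠀⠿⣿⠒⣿⠂⠀⠀⠀⠀
⠀⠀⠀⠀⠀⣿⠂⠒⠒⠿⠀⠀⠀⠀
⠀⠀⠀⠀⠀⠒⣿⠒⠂⠂⠀⠀⠀⠀
⠀⠀⠀⠀⠀⠒⠂⠂⠴⠿⠀⠀⠀⠀
⠀⠀⠀⠀⠒⣿⠒⠂⠿⠂⠀⠀⠀⠀

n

⠀⠀⠀⠀⠀⠀⠀⠀⠀⠀⠀⠀⠀⠀
⠀⠀⠀⠀⠀⠀⠀⠀⠀⠀⠀⠀⠀⠀
⠀⠀⠀⠀⠀⠀⠀⠀⠀⠀⠀⠀⠀⠀
⠀⠀⠀⠀⠀⠀⠀⠀⠀⠀⠀⠀⠀⠀
⠀⠀⠀⠀⠀⠀⠀⠀⠀⠀⠀⠀⠀⠀
⠀⠀⠀⠀⠀⠂⠿⠒⠂⠒⠀⠀⠀⠀
⠀⠀⠀⠀⠀⣿⠒⠂⠒⣿⠀⠀⠀⠀
⠀⠀⠀⠀⠀⠒⠂⣾⠒⣿⠀⠀⠀⠀
⠀⠀⠀⠀⠀⠒⠴⠒⠴⠿⠀⠀⠀⠀
⠀⠀⠀⠀⠀⠒⠒⠒⠒⠴⠀⠀⠀⠀
⠀⠀⠀⠀⠀⠿⣿⠒⣿⠂⠀⠀⠀⠀
⠀⠀⠀⠀⠀⣿⠂⠒⠒⠿⠀⠀⠀⠀
⠀⠀⠀⠀⠀⠒⣿⠒⠂⠂⠀⠀⠀⠀
⠀⠀⠀⠀⠀⠒⠂⠂⠴⠿⠀⠀⠀⠀

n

⠀⠀⠀⠀⠀⠀⠀⠀⠀⠀⠀⠀⠀⠀
⠀⠀⠀⠀⠀⠀⠀⠀⠀⠀⠀⠀⠀⠀
⠀⠀⠀⠀⠀⠀⠀⠀⠀⠀⠀⠀⠀⠀
⠀⠀⠀⠀⠀⠀⠀⠀⠀⠀⠀⠀⠀⠀
⠀⠀⠀⠀⠀⠀⠀⠀⠀⠀⠀⠀⠀⠀
⠀⠀⠀⠀⠀⠒⠂⠂⠒⠿⠀⠀⠀⠀
⠀⠀⠀⠀⠀⠂⠿⠒⠂⠒⠀⠀⠀⠀
⠀⠀⠀⠀⠀⣿⠒⣾⠒⣿⠀⠀⠀⠀
⠀⠀⠀⠀⠀⠒⠂⠒⠒⣿⠀⠀⠀⠀
⠀⠀⠀⠀⠀⠒⠴⠒⠴⠿⠀⠀⠀⠀
⠀⠀⠀⠀⠀⠒⠒⠒⠒⠴⠀⠀⠀⠀
⠀⠀⠀⠀⠀⠿⣿⠒⣿⠂⠀⠀⠀⠀
⠀⠀⠀⠀⠀⣿⠂⠒⠒⠿⠀⠀⠀⠀
⠀⠀⠀⠀⠀⠒⣿⠒⠂⠂⠀⠀⠀⠀

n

⠀⠀⠀⠀⠀⠀⠀⠀⠀⠀⠀⠀⠀⠀
⠀⠀⠀⠀⠀⠀⠀⠀⠀⠀⠀⠀⠀⠀
⠀⠀⠀⠀⠀⠀⠀⠀⠀⠀⠀⠀⠀⠀
⠀⠀⠀⠀⠀⠀⠀⠀⠀⠀⠀⠀⠀⠀
⠀⠀⠀⠀⠀⠀⠀⠀⠀⠀⠀⠀⠀⠀
⠀⠀⠀⠀⠀⠒⠒⣿⠒⠴⠀⠀⠀⠀
⠀⠀⠀⠀⠀⠒⠂⠂⠒⠿⠀⠀⠀⠀
⠀⠀⠀⠀⠀⠂⠿⣾⠂⠒⠀⠀⠀⠀
⠀⠀⠀⠀⠀⣿⠒⠂⠒⣿⠀⠀⠀⠀
⠀⠀⠀⠀⠀⠒⠂⠒⠒⣿⠀⠀⠀⠀
⠀⠀⠀⠀⠀⠒⠴⠒⠴⠿⠀⠀⠀⠀
⠀⠀⠀⠀⠀⠒⠒⠒⠒⠴⠀⠀⠀⠀
⠀⠀⠀⠀⠀⠿⣿⠒⣿⠂⠀⠀⠀⠀
⠀⠀⠀⠀⠀⣿⠂⠒⠒⠿⠀⠀⠀⠀

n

⠀⠀⠀⠀⠀⠀⠀⠀⠀⠀⠀⠀⠀⠀
⠀⠀⠀⠀⠀⠀⠀⠀⠀⠀⠀⠀⠀⠀
⠀⠀⠀⠀⠀⠀⠀⠀⠀⠀⠀⠀⠀⠀
⠀⠀⠀⠀⠀⠀⠀⠀⠀⠀⠀⠀⠀⠀
⠀⠀⠀⠀⠀⠀⠀⠀⠀⠀⠀⠀⠀⠀
⠀⠀⠀⠀⠀⠒⠒⣿⠂⠴⠀⠀⠀⠀
⠀⠀⠀⠀⠀⠒⠒⣿⠒⠴⠀⠀⠀⠀
⠀⠀⠀⠀⠀⠒⠂⣾⠒⠿⠀⠀⠀⠀
⠀⠀⠀⠀⠀⠂⠿⠒⠂⠒⠀⠀⠀⠀
⠀⠀⠀⠀⠀⣿⠒⠂⠒⣿⠀⠀⠀⠀
⠀⠀⠀⠀⠀⠒⠂⠒⠒⣿⠀⠀⠀⠀
⠀⠀⠀⠀⠀⠒⠴⠒⠴⠿⠀⠀⠀⠀
⠀⠀⠀⠀⠀⠒⠒⠒⠒⠴⠀⠀⠀⠀
⠀⠀⠀⠀⠀⠿⣿⠒⣿⠂⠀⠀⠀⠀

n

⠀⠀⠀⠀⠀⠀⠀⠀⠀⠀⠀⠀⠀⠀
⠀⠀⠀⠀⠀⠀⠀⠀⠀⠀⠀⠀⠀⠀
⠀⠀⠀⠀⠀⠀⠀⠀⠀⠀⠀⠀⠀⠀
⠀⠀⠀⠀⠀⠀⠀⠀⠀⠀⠀⠀⠀⠀
⠀⠀⠀⠀⠀⠀⠀⠀⠀⠀⠀⠀⠀⠀
⠀⠀⠀⠀⠀⣿⠂⠴⠒⠒⠀⠀⠀⠀
⠀⠀⠀⠀⠀⠒⠒⣿⠂⠴⠀⠀⠀⠀
⠀⠀⠀⠀⠀⠒⠒⣾⠒⠴⠀⠀⠀⠀
⠀⠀⠀⠀⠀⠒⠂⠂⠒⠿⠀⠀⠀⠀
⠀⠀⠀⠀⠀⠂⠿⠒⠂⠒⠀⠀⠀⠀
⠀⠀⠀⠀⠀⣿⠒⠂⠒⣿⠀⠀⠀⠀
⠀⠀⠀⠀⠀⠒⠂⠒⠒⣿⠀⠀⠀⠀
⠀⠀⠀⠀⠀⠒⠴⠒⠴⠿⠀⠀⠀⠀
⠀⠀⠀⠀⠀⠒⠒⠒⠒⠴⠀⠀⠀⠀

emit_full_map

⠀⠀⣿⠂⠴⠒⠒
⠀⠀⠒⠒⣿⠂⠴
⠀⠀⠒⠒⣾⠒⠴
⠀⠀⠒⠂⠂⠒⠿
⠀⠀⠂⠿⠒⠂⠒
⠀⠀⣿⠒⠂⠒⣿
⠀⠀⠒⠂⠒⠒⣿
⠀⠀⠒⠴⠒⠴⠿
⠀⠀⠒⠒⠒⠒⠴
⠀⠀⠿⣿⠒⣿⠂
⠀⠀⣿⠂⠒⠒⠿
⠀⠀⠒⣿⠒⠂⠂
⠀⠀⠒⠂⠂⠴⠿
⠀⠒⣿⠒⠂⠿⠂
⠴⣿⠒⠴⣿⠿⠴
⠒⠂⠴⠂⣿⣿⣿
⠿⠂⠒⠒⣿⠂⠴
⠒⠂⠒⠂⠂⠒⠒
⠿⠒⠒⠂⠒⠿⠀
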